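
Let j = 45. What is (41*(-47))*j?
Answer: -86715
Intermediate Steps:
(41*(-47))*j = (41*(-47))*45 = -1927*45 = -86715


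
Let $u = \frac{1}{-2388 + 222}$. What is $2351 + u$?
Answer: $\frac{5092265}{2166} \approx 2351.0$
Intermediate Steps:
$u = - \frac{1}{2166}$ ($u = \frac{1}{-2166} = - \frac{1}{2166} \approx -0.00046168$)
$2351 + u = 2351 - \frac{1}{2166} = \frac{5092265}{2166}$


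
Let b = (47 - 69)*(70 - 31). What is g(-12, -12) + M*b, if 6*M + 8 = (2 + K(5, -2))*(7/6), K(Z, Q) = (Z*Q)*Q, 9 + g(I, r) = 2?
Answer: -7600/3 ≈ -2533.3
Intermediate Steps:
g(I, r) = -7 (g(I, r) = -9 + 2 = -7)
K(Z, Q) = Z*Q² (K(Z, Q) = (Q*Z)*Q = Z*Q²)
b = -858 (b = -22*39 = -858)
M = 53/18 (M = -4/3 + ((2 + 5*(-2)²)*(7/6))/6 = -4/3 + ((2 + 5*4)*(7*(⅙)))/6 = -4/3 + ((2 + 20)*(7/6))/6 = -4/3 + (22*(7/6))/6 = -4/3 + (⅙)*(77/3) = -4/3 + 77/18 = 53/18 ≈ 2.9444)
g(-12, -12) + M*b = -7 + (53/18)*(-858) = -7 - 7579/3 = -7600/3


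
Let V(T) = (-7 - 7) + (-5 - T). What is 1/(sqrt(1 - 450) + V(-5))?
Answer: -14/645 - I*sqrt(449)/645 ≈ -0.021705 - 0.032852*I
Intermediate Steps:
V(T) = -19 - T (V(T) = -14 + (-5 - T) = -19 - T)
1/(sqrt(1 - 450) + V(-5)) = 1/(sqrt(1 - 450) + (-19 - 1*(-5))) = 1/(sqrt(-449) + (-19 + 5)) = 1/(I*sqrt(449) - 14) = 1/(-14 + I*sqrt(449))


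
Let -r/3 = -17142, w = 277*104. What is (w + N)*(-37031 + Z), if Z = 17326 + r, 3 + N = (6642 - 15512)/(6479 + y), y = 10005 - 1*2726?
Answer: 6285362620360/6879 ≈ 9.1370e+8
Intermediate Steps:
y = 7279 (y = 10005 - 2726 = 7279)
w = 28808
r = 51426 (r = -3*(-17142) = 51426)
N = -25072/6879 (N = -3 + (6642 - 15512)/(6479 + 7279) = -3 - 8870/13758 = -3 - 8870*1/13758 = -3 - 4435/6879 = -25072/6879 ≈ -3.6447)
Z = 68752 (Z = 17326 + 51426 = 68752)
(w + N)*(-37031 + Z) = (28808 - 25072/6879)*(-37031 + 68752) = (198145160/6879)*31721 = 6285362620360/6879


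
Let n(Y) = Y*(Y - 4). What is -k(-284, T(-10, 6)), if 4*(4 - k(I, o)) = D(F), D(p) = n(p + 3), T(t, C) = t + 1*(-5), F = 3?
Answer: -1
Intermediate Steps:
T(t, C) = -5 + t (T(t, C) = t - 5 = -5 + t)
n(Y) = Y*(-4 + Y)
D(p) = (-1 + p)*(3 + p) (D(p) = (p + 3)*(-4 + (p + 3)) = (3 + p)*(-4 + (3 + p)) = (3 + p)*(-1 + p) = (-1 + p)*(3 + p))
k(I, o) = 1 (k(I, o) = 4 - (-1 + 3)*(3 + 3)/4 = 4 - 6/2 = 4 - 1/4*12 = 4 - 3 = 1)
-k(-284, T(-10, 6)) = -1*1 = -1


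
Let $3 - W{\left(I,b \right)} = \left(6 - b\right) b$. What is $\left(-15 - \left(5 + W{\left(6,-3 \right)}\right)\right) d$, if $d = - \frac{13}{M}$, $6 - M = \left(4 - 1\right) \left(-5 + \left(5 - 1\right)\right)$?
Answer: $\frac{650}{9} \approx 72.222$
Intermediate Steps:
$W{\left(I,b \right)} = 3 - b \left(6 - b\right)$ ($W{\left(I,b \right)} = 3 - \left(6 - b\right) b = 3 - b \left(6 - b\right)$)
$M = 9$ ($M = 6 - \left(4 - 1\right) \left(-5 + \left(5 - 1\right)\right) = 6 - 3 \left(-5 + \left(5 - 1\right)\right) = 6 - 3 \left(-5 + 4\right) = 6 - 3 \left(-1\right) = 6 - -3 = 6 + 3 = 9$)
$d = - \frac{13}{9} \approx -1.4444$
$\left(-15 - \left(5 + W{\left(6,-3 \right)}\right)\right) d = \left(-15 - \left(17 + 18\right)\right) \left(- \frac{13}{9}\right) = \left(-15 - 35\right) \left(- \frac{13}{9}\right) = \left(-50\right) \left(- \frac{13}{9}\right) = \frac{650}{9}$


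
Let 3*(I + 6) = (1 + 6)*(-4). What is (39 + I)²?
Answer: 5041/9 ≈ 560.11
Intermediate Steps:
I = -46/3 (I = -6 + ((1 + 6)*(-4))/3 = -6 + (7*(-4))/3 = -6 + (⅓)*(-28) = -6 - 28/3 = -46/3 ≈ -15.333)
(39 + I)² = (39 - 46/3)² = (71/3)² = 5041/9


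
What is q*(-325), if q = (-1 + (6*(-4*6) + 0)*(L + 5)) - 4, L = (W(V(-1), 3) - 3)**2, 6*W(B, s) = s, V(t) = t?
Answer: 528125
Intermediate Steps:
W(B, s) = s/6
L = 25/4 (L = ((1/6)*3 - 3)**2 = (1/2 - 3)**2 = (-5/2)**2 = 25/4 ≈ 6.2500)
q = -1625 (q = (-1 + (6*(-4*6) + 0)*(25/4 + 5)) - 4 = (-1 + (6*(-24) + 0)*(45/4)) - 4 = (-1 + (-144 + 0)*(45/4)) - 4 = (-1 - 144*45/4) - 4 = (-1 - 1620) - 4 = -1621 - 4 = -1625)
q*(-325) = -1625*(-325) = 528125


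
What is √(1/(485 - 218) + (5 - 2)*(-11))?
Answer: I*√2352270/267 ≈ 5.7442*I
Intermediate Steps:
√(1/(485 - 218) + (5 - 2)*(-11)) = √(1/267 + 3*(-11)) = √(1/267 - 33) = √(-8810/267) = I*√2352270/267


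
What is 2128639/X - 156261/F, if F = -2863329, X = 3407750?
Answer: 315594866761/464643304750 ≈ 0.67922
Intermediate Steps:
2128639/X - 156261/F = 2128639/3407750 - 156261/(-2863329) = 2128639*(1/3407750) - 156261*(-1/2863329) = 2128639/3407750 + 7441/136349 = 315594866761/464643304750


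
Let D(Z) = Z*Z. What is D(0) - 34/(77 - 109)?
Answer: 17/16 ≈ 1.0625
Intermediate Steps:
D(Z) = Z²
D(0) - 34/(77 - 109) = 0² - 34/(77 - 109) = 0 - 34/(-32) = 0 - 1/32*(-34) = 0 + 17/16 = 17/16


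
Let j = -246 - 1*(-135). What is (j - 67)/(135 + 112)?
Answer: -178/247 ≈ -0.72065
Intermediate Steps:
j = -111 (j = -246 + 135 = -111)
(j - 67)/(135 + 112) = (-111 - 67)/(135 + 112) = -178/247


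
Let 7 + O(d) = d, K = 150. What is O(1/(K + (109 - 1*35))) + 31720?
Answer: 7103713/224 ≈ 31713.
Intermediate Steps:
O(d) = -7 + d
O(1/(K + (109 - 1*35))) + 31720 = (-7 + 1/(150 + (109 - 1*35))) + 31720 = (-7 + 1/(150 + (109 - 35))) + 31720 = (-7 + 1/(150 + 74)) + 31720 = (-7 + 1/224) + 31720 = -1567/224 + 31720 = 7103713/224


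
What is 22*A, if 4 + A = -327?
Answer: -7282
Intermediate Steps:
A = -331 (A = -4 - 327 = -331)
22*A = 22*(-331) = -7282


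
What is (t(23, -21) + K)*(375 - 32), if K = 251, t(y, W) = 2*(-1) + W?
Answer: 78204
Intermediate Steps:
t(y, W) = -2 + W
(t(23, -21) + K)*(375 - 32) = ((-2 - 21) + 251)*(375 - 32) = (-23 + 251)*343 = 228*343 = 78204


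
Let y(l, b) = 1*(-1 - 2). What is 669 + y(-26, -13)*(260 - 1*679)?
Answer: 1926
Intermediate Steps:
y(l, b) = -3 (y(l, b) = 1*(-3) = -3)
669 + y(-26, -13)*(260 - 1*679) = 669 - 3*(260 - 1*679) = 669 - 3*(260 - 679) = 669 - 3*(-419) = 669 + 1257 = 1926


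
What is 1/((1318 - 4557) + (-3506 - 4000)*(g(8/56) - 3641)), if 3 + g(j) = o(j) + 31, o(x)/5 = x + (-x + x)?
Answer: 7/189774043 ≈ 3.6886e-8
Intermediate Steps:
o(x) = 5*x (o(x) = 5*(x + (-x + x)) = 5*(x + 0) = 5*x)
g(j) = 28 + 5*j (g(j) = -3 + (5*j + 31) = -3 + (31 + 5*j) = 28 + 5*j)
1/((1318 - 4557) + (-3506 - 4000)*(g(8/56) - 3641)) = 1/((1318 - 4557) + (-3506 - 4000)*((28 + 5*(8/56)) - 3641)) = 1/(-3239 - 7506*((28 + 5*(8*(1/56))) - 3641)) = 1/(-3239 - 7506*((28 + 5*(1/7)) - 3641)) = 1/(-3239 - 7506*((28 + 5/7) - 3641)) = 1/(-3239 - 7506*(201/7 - 3641)) = 1/(-3239 - 7506*(-25286/7)) = 1/(-3239 + 189796716/7) = 1/(189774043/7) = 7/189774043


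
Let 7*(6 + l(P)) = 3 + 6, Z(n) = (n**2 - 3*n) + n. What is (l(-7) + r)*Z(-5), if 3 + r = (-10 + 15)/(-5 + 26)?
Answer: -785/3 ≈ -261.67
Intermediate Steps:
r = -58/21 (r = -3 + (-10 + 15)/(-5 + 26) = -3 + 5/21 = -58/21 ≈ -2.7619)
Z(n) = n**2 - 2*n
l(P) = -33/7 (l(P) = -6 + (3 + 6)/7 = -6 + (1/7)*9 = -6 + 9/7 = -33/7)
(l(-7) + r)*Z(-5) = (-33/7 - 58/21)*(-5*(-2 - 5)) = -(-785)*(-7)/21 = -157/21*35 = -785/3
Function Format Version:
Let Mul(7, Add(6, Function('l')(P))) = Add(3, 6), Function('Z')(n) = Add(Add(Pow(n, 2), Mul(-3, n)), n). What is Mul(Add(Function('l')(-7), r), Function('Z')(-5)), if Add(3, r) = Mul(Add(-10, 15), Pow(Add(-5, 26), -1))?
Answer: Rational(-785, 3) ≈ -261.67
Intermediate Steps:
r = Rational(-58, 21) (r = Add(-3, Mul(Add(-10, 15), Pow(Add(-5, 26), -1))) = Add(-3, Mul(5, Pow(21, -1))) = Add(-3, Mul(5, Rational(1, 21))) = Add(-3, Rational(5, 21)) = Rational(-58, 21) ≈ -2.7619)
Function('Z')(n) = Add(Pow(n, 2), Mul(-2, n))
Function('l')(P) = Rational(-33, 7) (Function('l')(P) = Add(-6, Mul(Rational(1, 7), Add(3, 6))) = Add(-6, Mul(Rational(1, 7), 9)) = Add(-6, Rational(9, 7)) = Rational(-33, 7))
Mul(Add(Function('l')(-7), r), Function('Z')(-5)) = Mul(Add(Rational(-33, 7), Rational(-58, 21)), Mul(-5, Add(-2, -5))) = Mul(Rational(-157, 21), Mul(-5, -7)) = Mul(Rational(-157, 21), 35) = Rational(-785, 3)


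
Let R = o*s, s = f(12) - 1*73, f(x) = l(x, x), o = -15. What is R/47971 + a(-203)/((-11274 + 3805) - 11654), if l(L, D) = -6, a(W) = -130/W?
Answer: 50482385/2046394889 ≈ 0.024669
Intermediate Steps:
f(x) = -6
s = -79 (s = -6 - 1*73 = -6 - 73 = -79)
R = 1185 (R = -15*(-79) = 1185)
R/47971 + a(-203)/((-11274 + 3805) - 11654) = 1185/47971 + (-130/(-203))/((-11274 + 3805) - 11654) = 1185*(1/47971) + (-130*(-1/203))/(-7469 - 11654) = 1185/47971 + (130/203)/(-19123) = 1185/47971 + (130/203)*(-1/19123) = 1185/47971 - 10/298613 = 50482385/2046394889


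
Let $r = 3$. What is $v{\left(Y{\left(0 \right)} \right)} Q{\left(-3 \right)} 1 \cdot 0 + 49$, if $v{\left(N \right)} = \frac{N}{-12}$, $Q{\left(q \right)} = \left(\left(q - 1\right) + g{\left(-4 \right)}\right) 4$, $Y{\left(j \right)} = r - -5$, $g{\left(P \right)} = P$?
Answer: $49$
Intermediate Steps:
$Y{\left(j \right)} = 8$ ($Y{\left(j \right)} = 3 - -5 = 3 + 5 = 8$)
$Q{\left(q \right)} = -20 + 4 q$ ($Q{\left(q \right)} = \left(\left(q - 1\right) - 4\right) 4 = \left(\left(-1 + q\right) - 4\right) 4 = \left(-5 + q\right) 4 = -20 + 4 q$)
$v{\left(N \right)} = - \frac{N}{12}$ ($v{\left(N \right)} = N \left(- \frac{1}{12}\right) = - \frac{N}{12}$)
$v{\left(Y{\left(0 \right)} \right)} Q{\left(-3 \right)} 1 \cdot 0 + 49 = \left(- \frac{1}{12}\right) 8 \left(-20 + 4 \left(-3\right)\right) 1 \cdot 0 + 49 = - \frac{2 \left(-20 - 12\right) 1 \cdot 0}{3} + 49 = - \frac{2 \left(-32\right) 1 \cdot 0}{3} + 49 = - \frac{2 \left(\left(-32\right) 0\right)}{3} + 49 = \left(- \frac{2}{3}\right) 0 + 49 = 0 + 49 = 49$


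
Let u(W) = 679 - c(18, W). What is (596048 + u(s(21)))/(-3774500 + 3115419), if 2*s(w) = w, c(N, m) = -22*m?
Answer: -16134/17813 ≈ -0.90574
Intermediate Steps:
s(w) = w/2
u(W) = 679 + 22*W (u(W) = 679 - (-22)*W = 679 + 22*W)
(596048 + u(s(21)))/(-3774500 + 3115419) = (596048 + (679 + 22*((½)*21)))/(-3774500 + 3115419) = (596048 + (679 + 22*(21/2)))/(-659081) = (596048 + (679 + 231))*(-1/659081) = (596048 + 910)*(-1/659081) = 596958*(-1/659081) = -16134/17813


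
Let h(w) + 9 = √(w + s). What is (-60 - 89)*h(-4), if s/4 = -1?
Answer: 1341 - 298*I*√2 ≈ 1341.0 - 421.44*I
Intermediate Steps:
s = -4 (s = 4*(-1) = -4)
h(w) = -9 + √(-4 + w) (h(w) = -9 + √(w - 4) = -9 + √(-4 + w))
(-60 - 89)*h(-4) = (-60 - 89)*(-9 + √(-4 - 4)) = -149*(-9 + √(-8)) = -149*(-9 + 2*I*√2) = 1341 - 298*I*√2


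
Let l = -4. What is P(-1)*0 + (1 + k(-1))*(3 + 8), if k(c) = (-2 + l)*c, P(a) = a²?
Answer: 77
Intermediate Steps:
k(c) = -6*c (k(c) = (-2 - 4)*c = -6*c)
P(-1)*0 + (1 + k(-1))*(3 + 8) = (-1)²*0 + (1 - 6*(-1))*(3 + 8) = 1*0 + (1 + 6)*11 = 0 + 7*11 = 0 + 77 = 77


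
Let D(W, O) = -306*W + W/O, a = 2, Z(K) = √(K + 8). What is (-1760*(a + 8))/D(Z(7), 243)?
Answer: 285120*√15/74357 ≈ 14.851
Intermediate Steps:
Z(K) = √(8 + K)
(-1760*(a + 8))/D(Z(7), 243) = (-1760*(2 + 8))/(-306*√(8 + 7) + √(8 + 7)/243) = (-1760*10)/(-306*√15 + √15*(1/243)) = -17600/(-306*√15 + √15/243) = -17600*(-81*√15/371785) = -(-285120)*√15/74357 = 285120*√15/74357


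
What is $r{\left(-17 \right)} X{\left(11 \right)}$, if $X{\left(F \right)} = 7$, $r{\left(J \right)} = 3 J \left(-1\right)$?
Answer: $357$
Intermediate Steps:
$r{\left(J \right)} = - 3 J$
$r{\left(-17 \right)} X{\left(11 \right)} = \left(-3\right) \left(-17\right) 7 = 51 \cdot 7 = 357$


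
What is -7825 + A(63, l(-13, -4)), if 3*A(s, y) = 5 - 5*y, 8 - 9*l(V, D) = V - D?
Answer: -211315/27 ≈ -7826.5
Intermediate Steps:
l(V, D) = 8/9 - V/9 + D/9 (l(V, D) = 8/9 - (V - D)/9 = 8/9 + (-V/9 + D/9) = 8/9 - V/9 + D/9)
A(s, y) = 5/3 - 5*y/3 (A(s, y) = (5 - 5*y)/3 = 5/3 - 5*y/3)
-7825 + A(63, l(-13, -4)) = -7825 + (5/3 - 5*(8/9 - 1/9*(-13) + (1/9)*(-4))/3) = -7825 + (5/3 - 5*(8/9 + 13/9 - 4/9)/3) = -7825 + (5/3 - 5/3*17/9) = -7825 + (5/3 - 85/27) = -7825 - 40/27 = -211315/27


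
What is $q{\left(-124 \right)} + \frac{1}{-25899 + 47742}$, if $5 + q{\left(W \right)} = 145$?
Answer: $\frac{3058021}{21843} \approx 140.0$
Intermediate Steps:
$q{\left(W \right)} = 140$ ($q{\left(W \right)} = -5 + 145 = 140$)
$q{\left(-124 \right)} + \frac{1}{-25899 + 47742} = 140 + \frac{1}{-25899 + 47742} = 140 + \frac{1}{21843} = \frac{3058021}{21843}$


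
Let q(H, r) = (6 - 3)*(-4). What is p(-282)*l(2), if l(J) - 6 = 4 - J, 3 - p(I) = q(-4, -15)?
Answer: 120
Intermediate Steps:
q(H, r) = -12 (q(H, r) = 3*(-4) = -12)
p(I) = 15 (p(I) = 3 - 1*(-12) = 3 + 12 = 15)
l(J) = 10 - J (l(J) = 6 + (4 - J) = 10 - J)
p(-282)*l(2) = 15*(10 - 1*2) = 15*(10 - 2) = 15*8 = 120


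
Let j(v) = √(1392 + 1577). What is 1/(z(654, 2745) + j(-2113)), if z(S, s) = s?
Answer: 2745/7532056 - √2969/7532056 ≈ 0.00035721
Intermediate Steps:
j(v) = √2969
1/(z(654, 2745) + j(-2113)) = 1/(2745 + √2969)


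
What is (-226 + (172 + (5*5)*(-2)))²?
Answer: 10816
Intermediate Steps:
(-226 + (172 + (5*5)*(-2)))² = (-226 + (172 + 25*(-2)))² = (-226 + (172 - 50))² = (-226 + 122)² = (-104)² = 10816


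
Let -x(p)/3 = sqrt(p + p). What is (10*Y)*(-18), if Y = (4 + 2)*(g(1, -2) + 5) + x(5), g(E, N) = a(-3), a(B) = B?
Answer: -2160 + 540*sqrt(10) ≈ -452.37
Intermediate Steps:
x(p) = -3*sqrt(2)*sqrt(p) (x(p) = -3*sqrt(p + p) = -3*sqrt(2)*sqrt(p))
g(E, N) = -3
Y = 12 - 3*sqrt(10) (Y = (4 + 2)*(-3 + 5) - 3*sqrt(2)*sqrt(5) = 6*2 - 3*sqrt(10) = 12 - 3*sqrt(10) ≈ 2.5132)
(10*Y)*(-18) = (10*(12 - 3*sqrt(10)))*(-18) = (120 - 30*sqrt(10))*(-18) = -2160 + 540*sqrt(10)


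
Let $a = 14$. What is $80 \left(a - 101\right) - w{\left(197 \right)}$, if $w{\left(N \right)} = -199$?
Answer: $-6761$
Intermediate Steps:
$80 \left(a - 101\right) - w{\left(197 \right)} = 80 \left(14 - 101\right) - -199 = 80 \left(-87\right) + 199 = -6960 + 199 = -6761$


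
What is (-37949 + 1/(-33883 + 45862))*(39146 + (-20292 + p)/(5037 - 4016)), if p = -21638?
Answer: -6050021628401840/4076853 ≈ -1.4840e+9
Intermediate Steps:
(-37949 + 1/(-33883 + 45862))*(39146 + (-20292 + p)/(5037 - 4016)) = (-37949 + 1/(-33883 + 45862))*(39146 + (-20292 - 21638)/(5037 - 4016)) = (-37949 + 1/11979)*(39146 - 41930/1021) = (-37949 + 1/11979)*(39146 - 41930*1/1021) = -454591070*(39146 - 41930/1021)/11979 = -454591070/11979*39926136/1021 = -6050021628401840/4076853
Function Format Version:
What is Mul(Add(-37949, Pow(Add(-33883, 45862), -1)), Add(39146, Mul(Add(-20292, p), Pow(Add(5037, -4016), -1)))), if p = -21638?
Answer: Rational(-6050021628401840, 4076853) ≈ -1.4840e+9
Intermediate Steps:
Mul(Add(-37949, Pow(Add(-33883, 45862), -1)), Add(39146, Mul(Add(-20292, p), Pow(Add(5037, -4016), -1)))) = Mul(Add(-37949, Pow(Add(-33883, 45862), -1)), Add(39146, Mul(Add(-20292, -21638), Pow(Add(5037, -4016), -1)))) = Mul(Add(-37949, Pow(11979, -1)), Add(39146, Mul(-41930, Pow(1021, -1)))) = Mul(Add(-37949, Rational(1, 11979)), Add(39146, Mul(-41930, Rational(1, 1021)))) = Mul(Rational(-454591070, 11979), Add(39146, Rational(-41930, 1021))) = Mul(Rational(-454591070, 11979), Rational(39926136, 1021)) = Rational(-6050021628401840, 4076853)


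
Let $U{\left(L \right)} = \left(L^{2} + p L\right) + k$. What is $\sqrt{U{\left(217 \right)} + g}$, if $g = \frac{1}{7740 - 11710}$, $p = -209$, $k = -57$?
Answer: $\frac{\sqrt{26462547130}}{3970} \approx 40.976$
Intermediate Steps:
$U{\left(L \right)} = -57 + L^{2} - 209 L$ ($U{\left(L \right)} = \left(L^{2} - 209 L\right) - 57 = -57 + L^{2} - 209 L$)
$g = - \frac{1}{3970}$ ($g = \frac{1}{-3970} = - \frac{1}{3970} \approx -0.00025189$)
$\sqrt{U{\left(217 \right)} + g} = \sqrt{\left(-57 + 217^{2} - 45353\right) - \frac{1}{3970}} = \sqrt{\left(-57 + 47089 - 45353\right) - \frac{1}{3970}} = \sqrt{1679 - \frac{1}{3970}} = \sqrt{\frac{6665629}{3970}} = \frac{\sqrt{26462547130}}{3970}$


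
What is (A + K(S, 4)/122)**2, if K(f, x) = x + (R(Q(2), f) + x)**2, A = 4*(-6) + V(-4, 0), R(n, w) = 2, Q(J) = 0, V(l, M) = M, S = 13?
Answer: 2085136/3721 ≈ 560.37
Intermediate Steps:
A = -24 (A = 4*(-6) + 0 = -24 + 0 = -24)
K(f, x) = x + (2 + x)**2
(A + K(S, 4)/122)**2 = (-24 + (4 + (2 + 4)**2)/122)**2 = (-24 + (4 + 6**2)*(1/122))**2 = (-24 + (4 + 36)*(1/122))**2 = (-24 + 40*(1/122))**2 = (-24 + 20/61)**2 = (-1444/61)**2 = 2085136/3721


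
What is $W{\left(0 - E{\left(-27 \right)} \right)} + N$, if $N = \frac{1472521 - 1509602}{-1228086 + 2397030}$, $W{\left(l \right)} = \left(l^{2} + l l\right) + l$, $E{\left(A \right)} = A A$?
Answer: $\frac{1241597339351}{1168944} \approx 1.0622 \cdot 10^{6}$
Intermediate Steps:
$E{\left(A \right)} = A^{2}$
$W{\left(l \right)} = l + 2 l^{2}$ ($W{\left(l \right)} = \left(l^{2} + l^{2}\right) + l = 2 l^{2} + l = l + 2 l^{2}$)
$N = - \frac{37081}{1168944} \approx -0.031722$
$W{\left(0 - E{\left(-27 \right)} \right)} + N = \left(0 - \left(-27\right)^{2}\right) \left(1 + 2 \left(0 - \left(-27\right)^{2}\right)\right) - \frac{37081}{1168944} = \left(0 - 729\right) \left(1 + 2 \left(0 - 729\right)\right) - \frac{37081}{1168944} = - 729 \left(1 + 2 \left(-729\right)\right) - \frac{37081}{1168944} = - 729 \left(1 - 1458\right) - \frac{37081}{1168944} = \left(-729\right) \left(-1457\right) - \frac{37081}{1168944} = 1062153 - \frac{37081}{1168944} = \frac{1241597339351}{1168944}$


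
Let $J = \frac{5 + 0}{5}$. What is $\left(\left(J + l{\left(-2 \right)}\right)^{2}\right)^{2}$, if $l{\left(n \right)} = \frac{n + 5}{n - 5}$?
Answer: $\frac{256}{2401} \approx 0.10662$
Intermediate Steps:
$l{\left(n \right)} = \frac{5 + n}{-5 + n}$
$J = 1$ ($J = 5 \cdot \frac{1}{5} = 1$)
$\left(\left(J + l{\left(-2 \right)}\right)^{2}\right)^{2} = \left(\left(1 + \frac{5 - 2}{-5 - 2}\right)^{2}\right)^{2} = \left(\left(1 + \frac{1}{-7} \cdot 3\right)^{2}\right)^{2} = \left(\left(1 - \frac{3}{7}\right)^{2}\right)^{2} = \left(\left(\frac{4}{7}\right)^{2}\right)^{2} = \left(\frac{16}{49}\right)^{2} = \frac{256}{2401}$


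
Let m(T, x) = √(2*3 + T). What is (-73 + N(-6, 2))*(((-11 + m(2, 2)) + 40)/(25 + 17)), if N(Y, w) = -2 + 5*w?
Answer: -1885/42 - 65*√2/21 ≈ -49.258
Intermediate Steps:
m(T, x) = √(6 + T)
(-73 + N(-6, 2))*(((-11 + m(2, 2)) + 40)/(25 + 17)) = (-73 + (-2 + 5*2))*(((-11 + √(6 + 2)) + 40)/(25 + 17)) = (-73 + (-2 + 10))*(((-11 + √8) + 40)/42) = (-73 + 8)*(((-11 + 2*√2) + 40)*(1/42)) = -65*(29 + 2*√2)/42 = -65*(29/42 + √2/21) = -1885/42 - 65*√2/21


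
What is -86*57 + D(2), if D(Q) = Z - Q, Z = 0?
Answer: -4904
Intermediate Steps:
D(Q) = -Q (D(Q) = 0 - Q = -Q)
-86*57 + D(2) = -86*57 - 1*2 = -4902 - 2 = -4904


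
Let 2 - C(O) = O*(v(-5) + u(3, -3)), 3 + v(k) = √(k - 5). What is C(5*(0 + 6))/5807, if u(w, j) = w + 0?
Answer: 2/5807 - 30*I*√10/5807 ≈ 0.00034441 - 0.016337*I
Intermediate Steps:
u(w, j) = w
v(k) = -3 + √(-5 + k) (v(k) = -3 + √(k - 5) = -3 + √(-5 + k))
C(O) = 2 - I*O*√10 (C(O) = 2 - O*((-3 + √(-5 - 5)) + 3) = 2 - O*((-3 + √(-10)) + 3) = 2 - O*((-3 + I*√10) + 3) = 2 - O*I*√10 = 2 - I*O*√10)
C(5*(0 + 6))/5807 = (2 - I*5*(0 + 6)*√10)/5807 = (2 - I*5*6*√10)*(1/5807) = (2 - 1*I*30*√10)*(1/5807) = (2 - 30*I*√10)*(1/5807) = 2/5807 - 30*I*√10/5807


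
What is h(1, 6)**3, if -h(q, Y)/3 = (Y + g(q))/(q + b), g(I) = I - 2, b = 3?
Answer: -3375/64 ≈ -52.734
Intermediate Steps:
g(I) = -2 + I
h(q, Y) = -3*(-2 + Y + q)/(3 + q) (h(q, Y) = -3*(Y + (-2 + q))/(q + 3) = -3*(-2 + Y + q)/(3 + q))
h(1, 6)**3 = (3*(2 - 1*6 - 1*1)/(3 + 1))**3 = (3*(2 - 6 - 1)/4)**3 = (3*(1/4)*(-5))**3 = (-15/4)**3 = -3375/64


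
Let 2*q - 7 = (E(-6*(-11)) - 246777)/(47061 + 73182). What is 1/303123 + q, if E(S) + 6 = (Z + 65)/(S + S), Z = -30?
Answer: 7934680590035/3207460862232 ≈ 2.4738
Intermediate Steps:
E(S) = -6 + 35/(2*S) (E(S) = -6 + (-30 + 65)/(S + S) = -6 + 35/((2*S)) = -6 + 35*(1/(2*S)) = -6 + 35/(2*S))
q = 78529211/31744152 (q = 7/2 + (((-6 + 35/(2*((-6*(-11))))) - 246777)/(47061 + 73182))/2 = 7/2 + (((-6 + (35/2)/66) - 246777)/120243)/2 = 7/2 + (((-6 + (35/2)*(1/66)) - 246777)*(1/120243))/2 = 7/2 + (((-6 + 35/132) - 246777)*(1/120243))/2 = 7/2 + ((-757/132 - 246777)*(1/120243))/2 = 7/2 + (-32575321/132*1/120243)/2 = 7/2 + (1/2)*(-32575321/15872076) = 7/2 - 32575321/31744152 = 78529211/31744152 ≈ 2.4738)
1/303123 + q = 1/303123 + 78529211/31744152 = 7934680590035/3207460862232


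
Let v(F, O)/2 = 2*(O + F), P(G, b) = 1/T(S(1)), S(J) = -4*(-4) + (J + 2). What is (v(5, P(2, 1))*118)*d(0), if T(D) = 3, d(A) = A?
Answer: 0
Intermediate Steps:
S(J) = 18 + J (S(J) = 16 + (2 + J) = 18 + J)
P(G, b) = ⅓ (P(G, b) = 1/3 = ⅓)
v(F, O) = 4*F + 4*O (v(F, O) = 2*(2*(O + F)) = 2*(2*(F + O)) = 2*(2*F + 2*O) = 4*F + 4*O)
(v(5, P(2, 1))*118)*d(0) = ((4*5 + 4*(⅓))*118)*0 = ((20 + 4/3)*118)*0 = ((64/3)*118)*0 = (7552/3)*0 = 0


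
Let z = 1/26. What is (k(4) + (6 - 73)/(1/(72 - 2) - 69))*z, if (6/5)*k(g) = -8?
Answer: -41255/188331 ≈ -0.21906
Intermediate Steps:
k(g) = -20/3 (k(g) = (5/6)*(-8) = -20/3)
z = 1/26 ≈ 0.038462
(k(4) + (6 - 73)/(1/(72 - 2) - 69))*z = (-20/3 + (6 - 73)/(1/(72 - 2) - 69))*(1/26) = (-20/3 - 67/(1/70 - 69))*(1/26) = (-20/3 - 67/(-4829/70))*(1/26) = (-20/3 - 67*(-70/4829))*(1/26) = (-20/3 + 4690/4829)*(1/26) = -82510/14487*1/26 = -41255/188331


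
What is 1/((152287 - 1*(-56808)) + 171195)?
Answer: 1/380290 ≈ 2.6296e-6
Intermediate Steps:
1/((152287 - 1*(-56808)) + 171195) = 1/((152287 + 56808) + 171195) = 1/(209095 + 171195) = 1/380290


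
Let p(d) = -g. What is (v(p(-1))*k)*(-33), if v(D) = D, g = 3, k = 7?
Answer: 693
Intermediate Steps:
p(d) = -3 (p(d) = -1*3 = -3)
(v(p(-1))*k)*(-33) = -3*7*(-33) = -21*(-33) = 693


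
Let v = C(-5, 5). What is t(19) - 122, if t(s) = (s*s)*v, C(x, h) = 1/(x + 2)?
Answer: -727/3 ≈ -242.33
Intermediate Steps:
C(x, h) = 1/(2 + x)
v = -⅓ (v = 1/(2 - 5) = 1/(-3) = -⅓ ≈ -0.33333)
t(s) = -s²/3 (t(s) = (s*s)*(-⅓) = s²*(-⅓) = -s²/3)
t(19) - 122 = -⅓*19² - 122 = -⅓*361 - 122 = -361/3 - 122 = -727/3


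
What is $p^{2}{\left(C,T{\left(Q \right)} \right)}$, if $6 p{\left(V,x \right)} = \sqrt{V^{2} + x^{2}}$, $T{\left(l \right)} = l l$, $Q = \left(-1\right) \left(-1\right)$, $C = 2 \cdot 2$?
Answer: $\frac{17}{36} \approx 0.47222$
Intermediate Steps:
$C = 4$
$Q = 1$
$T{\left(l \right)} = l^{2}$
$p{\left(V,x \right)} = \frac{\sqrt{V^{2} + x^{2}}}{6}$
$p^{2}{\left(C,T{\left(Q \right)} \right)} = \left(\frac{\sqrt{4^{2} + \left(1^{2}\right)^{2}}}{6}\right)^{2} = \left(\frac{\sqrt{16 + 1^{2}}}{6}\right)^{2} = \left(\frac{\sqrt{16 + 1}}{6}\right)^{2} = \left(\frac{\sqrt{17}}{6}\right)^{2} = \frac{17}{36}$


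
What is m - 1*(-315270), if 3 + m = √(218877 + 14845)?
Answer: 315267 + √233722 ≈ 3.1575e+5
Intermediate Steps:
m = -3 + √233722 (m = -3 + √(218877 + 14845) = -3 + √233722 ≈ 480.45)
m - 1*(-315270) = (-3 + √233722) - 1*(-315270) = (-3 + √233722) + 315270 = 315267 + √233722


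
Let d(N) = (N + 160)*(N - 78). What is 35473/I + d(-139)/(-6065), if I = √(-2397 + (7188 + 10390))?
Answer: 4557/6065 + 1867*√15181/799 ≈ 288.66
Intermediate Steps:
I = √15181 (I = √(-2397 + 17578) = √15181 ≈ 123.21)
d(N) = (-78 + N)*(160 + N) (d(N) = (160 + N)*(-78 + N) = (-78 + N)*(160 + N))
35473/I + d(-139)/(-6065) = 35473/(√15181) + (-12480 + (-139)² + 82*(-139))/(-6065) = 35473*(√15181/15181) + (-12480 + 19321 - 11398)*(-1/6065) = 1867*√15181/799 - 4557*(-1/6065) = 1867*√15181/799 + 4557/6065 = 4557/6065 + 1867*√15181/799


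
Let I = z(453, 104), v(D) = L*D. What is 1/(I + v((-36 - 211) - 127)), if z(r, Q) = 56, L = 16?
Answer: -1/5928 ≈ -0.00016869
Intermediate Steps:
v(D) = 16*D
I = 56
1/(I + v((-36 - 211) - 127)) = 1/(56 + 16*((-36 - 211) - 127)) = 1/(56 + 16*(-247 - 127)) = 1/(56 + 16*(-374)) = 1/(56 - 5984) = 1/(-5928) = -1/5928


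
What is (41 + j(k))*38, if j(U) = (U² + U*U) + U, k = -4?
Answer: 2622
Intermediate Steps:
j(U) = U + 2*U² (j(U) = (U² + U²) + U = 2*U² + U = U + 2*U²)
(41 + j(k))*38 = (41 - 4*(1 + 2*(-4)))*38 = (41 - 4*(1 - 8))*38 = (41 - 4*(-7))*38 = (41 + 28)*38 = 69*38 = 2622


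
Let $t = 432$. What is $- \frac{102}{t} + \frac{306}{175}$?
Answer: $\frac{19057}{12600} \approx 1.5125$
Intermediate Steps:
$- \frac{102}{t} + \frac{306}{175} = - \frac{102}{432} + \frac{306}{175} = \left(-102\right) \frac{1}{432} + 306 \cdot \frac{1}{175} = - \frac{17}{72} + \frac{306}{175} = \frac{19057}{12600}$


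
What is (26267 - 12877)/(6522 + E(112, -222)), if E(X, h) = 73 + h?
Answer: 13390/6373 ≈ 2.1011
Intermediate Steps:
(26267 - 12877)/(6522 + E(112, -222)) = (26267 - 12877)/(6522 + (73 - 222)) = 13390/(6522 - 149) = 13390/6373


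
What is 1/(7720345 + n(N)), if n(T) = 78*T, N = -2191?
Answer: 1/7549447 ≈ 1.3246e-7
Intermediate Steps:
1/(7720345 + n(N)) = 1/(7720345 + 78*(-2191)) = 1/(7720345 - 170898) = 1/7549447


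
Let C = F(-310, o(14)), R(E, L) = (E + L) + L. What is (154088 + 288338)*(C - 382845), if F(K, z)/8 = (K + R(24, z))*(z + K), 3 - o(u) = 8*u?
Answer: 578057441838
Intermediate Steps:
R(E, L) = E + 2*L
o(u) = 3 - 8*u
F(K, z) = 8*(K + z)*(24 + K + 2*z) (F(K, z) = 8*((K + (24 + 2*z))*(z + K)) = 8*((24 + K + 2*z)*(K + z)) = 8*((K + z)*(24 + K + 2*z)) = 8*(K + z)*(24 + K + 2*z))
C = 1689408 (C = 8*(-310)² + 8*(-310)*(3 - 8*14) + 16*(-310)*(12 + (3 - 8*14)) + 16*(3 - 8*14)*(12 + (3 - 8*14)) = 8*96100 + 8*(-310)*(3 - 112) + 16*(-310)*(12 + (3 - 112)) + 16*(3 - 112)*(12 + (3 - 112)) = 768800 + 8*(-310)*(-109) + 16*(-310)*(12 - 109) + 16*(-109)*(12 - 109) = 768800 + 270320 + 16*(-310)*(-97) + 16*(-109)*(-97) = 768800 + 270320 + 481120 + 169168 = 1689408)
(154088 + 288338)*(C - 382845) = (154088 + 288338)*(1689408 - 382845) = 442426*1306563 = 578057441838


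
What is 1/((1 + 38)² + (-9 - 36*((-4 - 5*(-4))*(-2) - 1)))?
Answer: 1/2700 ≈ 0.00037037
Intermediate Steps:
1/((1 + 38)² + (-9 - 36*((-4 - 5*(-4))*(-2) - 1))) = 1/(39² + (-9 - 36*((-4 + 20)*(-2) - 1))) = 1/(1521 + (-9 - 36*(16*(-2) - 1))) = 1/(1521 + (-9 - 36*(-32 - 1))) = 1/(1521 + (-9 - 36*(-33))) = 1/(1521 + (-9 + 1188)) = 1/(1521 + 1179) = 1/2700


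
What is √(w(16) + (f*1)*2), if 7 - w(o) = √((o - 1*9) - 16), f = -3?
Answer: √(1 - 3*I) ≈ 1.4426 - 1.0398*I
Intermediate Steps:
w(o) = 7 - √(-25 + o) (w(o) = 7 - √((o - 1*9) - 16) = 7 - √((o - 9) - 16) = 7 - √((-9 + o) - 16) = 7 - √(-25 + o))
√(w(16) + (f*1)*2) = √((7 - √(-25 + 16)) - 3*1*2) = √((7 - √(-9)) - 3*2) = √((7 - 3*I) - 6) = √(1 - 3*I)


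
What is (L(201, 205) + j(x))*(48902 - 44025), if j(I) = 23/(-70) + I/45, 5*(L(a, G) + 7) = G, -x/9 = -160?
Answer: 22419569/70 ≈ 3.2028e+5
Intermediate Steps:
x = 1440 (x = -9*(-160) = 1440)
L(a, G) = -7 + G/5
j(I) = -23/70 + I/45 (j(I) = 23*(-1/70) + I*(1/45) = -23/70 + I/45)
(L(201, 205) + j(x))*(48902 - 44025) = ((-7 + (⅕)*205) + (-23/70 + (1/45)*1440))*(48902 - 44025) = ((-7 + 41) + (-23/70 + 32))*4877 = (34 + 2217/70)*4877 = (4597/70)*4877 = 22419569/70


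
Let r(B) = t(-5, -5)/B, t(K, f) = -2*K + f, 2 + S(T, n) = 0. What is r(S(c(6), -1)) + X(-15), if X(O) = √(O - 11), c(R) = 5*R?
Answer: -5/2 + I*√26 ≈ -2.5 + 5.099*I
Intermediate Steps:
S(T, n) = -2 (S(T, n) = -2 + 0 = -2)
t(K, f) = f - 2*K
r(B) = 5/B (r(B) = (-5 - 2*(-5))/B = (-5 + 10)/B = 5/B)
X(O) = √(-11 + O)
r(S(c(6), -1)) + X(-15) = 5/(-2) + √(-11 - 15) = 5*(-½) + √(-26) = -5/2 + I*√26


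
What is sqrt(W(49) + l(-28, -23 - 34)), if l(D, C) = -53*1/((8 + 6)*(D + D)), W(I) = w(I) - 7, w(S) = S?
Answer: sqrt(32981)/28 ≈ 6.4860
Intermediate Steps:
W(I) = -7 + I (W(I) = I - 7 = -7 + I)
l(D, C) = -53/(28*D) (l(D, C) = -53*1/(28*D) = -53/(28*D))
sqrt(W(49) + l(-28, -23 - 34)) = sqrt((-7 + 49) - 53/28/(-28)) = sqrt(42 - 53/28*(-1/28)) = sqrt(42 + 53/784) = sqrt(32981/784) = sqrt(32981)/28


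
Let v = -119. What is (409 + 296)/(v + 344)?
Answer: 47/15 ≈ 3.1333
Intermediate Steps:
(409 + 296)/(v + 344) = (409 + 296)/(-119 + 344) = 705/225 = 705*(1/225) = 47/15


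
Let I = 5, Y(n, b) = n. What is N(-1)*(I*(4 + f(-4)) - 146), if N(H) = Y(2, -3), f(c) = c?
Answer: -292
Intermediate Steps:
N(H) = 2
N(-1)*(I*(4 + f(-4)) - 146) = 2*(5*(4 - 4) - 146) = 2*(5*0 - 146) = 2*(0 - 146) = 2*(-146) = -292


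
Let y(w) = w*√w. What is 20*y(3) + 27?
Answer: 27 + 60*√3 ≈ 130.92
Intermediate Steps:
y(w) = w^(3/2)
20*y(3) + 27 = 20*3^(3/2) + 27 = 20*(3*√3) + 27 = 60*√3 + 27 = 27 + 60*√3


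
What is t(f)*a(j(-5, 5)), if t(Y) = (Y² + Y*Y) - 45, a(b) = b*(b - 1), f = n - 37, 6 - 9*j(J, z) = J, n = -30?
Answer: 196526/81 ≈ 2426.2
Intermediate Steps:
j(J, z) = ⅔ - J/9
f = -67 (f = -30 - 37 = -67)
a(b) = b*(-1 + b)
t(Y) = -45 + 2*Y² (t(Y) = (Y² + Y²) - 45 = 2*Y² - 45 = -45 + 2*Y²)
t(f)*a(j(-5, 5)) = (-45 + 2*(-67)²)*((⅔ - ⅑*(-5))*(-1 + (⅔ - ⅑*(-5)))) = (-45 + 2*4489)*((⅔ + 5/9)*(-1 + (⅔ + 5/9))) = (-45 + 8978)*(11*(-1 + 11/9)/9) = 8933*((11/9)*(2/9)) = 8933*(22/81) = 196526/81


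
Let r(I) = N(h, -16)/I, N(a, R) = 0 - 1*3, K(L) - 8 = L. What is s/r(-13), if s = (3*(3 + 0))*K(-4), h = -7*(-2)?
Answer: 156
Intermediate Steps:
K(L) = 8 + L
h = 14
N(a, R) = -3 (N(a, R) = 0 - 3 = -3)
s = 36 (s = (3*(3 + 0))*(8 - 4) = (3*3)*4 = 9*4 = 36)
r(I) = -3/I
s/r(-13) = 36/((-3/(-13))) = 36/((-3*(-1/13))) = 36/(3/13) = 36*(13/3) = 156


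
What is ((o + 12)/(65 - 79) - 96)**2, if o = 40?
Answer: 487204/49 ≈ 9942.9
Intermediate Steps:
((o + 12)/(65 - 79) - 96)**2 = ((40 + 12)/(65 - 79) - 96)**2 = (52/(-14) - 96)**2 = (52*(-1/14) - 96)**2 = (-26/7 - 96)**2 = (-698/7)**2 = 487204/49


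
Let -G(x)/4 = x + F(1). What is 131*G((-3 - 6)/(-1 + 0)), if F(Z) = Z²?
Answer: -5240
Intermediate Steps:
G(x) = -4 - 4*x (G(x) = -4*(x + 1²) = -4*(x + 1) = -4*(1 + x) = -4 - 4*x)
131*G((-3 - 6)/(-1 + 0)) = 131*(-4 - 4*(-3 - 6)/(-1 + 0)) = 131*(-4 - (-36)/(-1)) = 131*(-4 - (-36)*(-1)) = 131*(-4 - 4*9) = 131*(-4 - 36) = 131*(-40) = -5240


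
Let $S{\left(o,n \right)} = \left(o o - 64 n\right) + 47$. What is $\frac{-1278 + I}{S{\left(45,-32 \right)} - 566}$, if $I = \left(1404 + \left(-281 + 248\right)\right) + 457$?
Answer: $\frac{275}{1777} \approx 0.15476$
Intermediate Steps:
$S{\left(o,n \right)} = 47 + o^{2} - 64 n$ ($S{\left(o,n \right)} = \left(o^{2} - 64 n\right) + 47 = 47 + o^{2} - 64 n$)
$I = 1828$ ($I = \left(1404 - 33\right) + 457 = 1371 + 457 = 1828$)
$\frac{-1278 + I}{S{\left(45,-32 \right)} - 566} = \frac{-1278 + 1828}{\left(47 + 45^{2} - -2048\right) - 566} = \frac{550}{\left(47 + 2025 + 2048\right) - 566} = \frac{550}{4120 - 566} = \frac{550}{3554} = 550 \cdot \frac{1}{3554} = \frac{275}{1777}$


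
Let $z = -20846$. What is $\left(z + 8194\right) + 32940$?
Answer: $20288$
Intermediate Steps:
$\left(z + 8194\right) + 32940 = \left(-20846 + 8194\right) + 32940 = -12652 + 32940 = 20288$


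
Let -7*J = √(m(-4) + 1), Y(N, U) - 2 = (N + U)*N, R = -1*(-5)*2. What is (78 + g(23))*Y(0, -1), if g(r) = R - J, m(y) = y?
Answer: 176 + 2*I*√3/7 ≈ 176.0 + 0.49487*I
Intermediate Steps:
R = 10 (R = 5*2 = 10)
Y(N, U) = 2 + N*(N + U) (Y(N, U) = 2 + (N + U)*N = 2 + N*(N + U))
J = -I*√3/7 (J = -√(-4 + 1)/7 = -I*√3/7 ≈ -0.24744*I)
g(r) = 10 + I*√3/7 (g(r) = 10 - (-1)*I*√3/7 = 10 + I*√3/7)
(78 + g(23))*Y(0, -1) = (78 + (10 + I*√3/7))*(2 + 0² + 0*(-1)) = (88 + I*√3/7)*(2 + 0 + 0) = (88 + I*√3/7)*2 = 176 + 2*I*√3/7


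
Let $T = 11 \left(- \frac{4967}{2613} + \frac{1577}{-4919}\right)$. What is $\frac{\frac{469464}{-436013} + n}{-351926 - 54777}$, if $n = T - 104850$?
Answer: $\frac{587746116769360840}{2279255683666480233} \approx 0.25787$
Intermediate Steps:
$T = - \frac{314087114}{12853347}$ ($T = 11 \left(\left(-4967\right) \frac{1}{2613} + 1577 \left(- \frac{1}{4919}\right)\right) = 11 \left(- \frac{4967}{2613} - \frac{1577}{4919}\right) = 11 \left(- \frac{28553374}{12853347}\right) = - \frac{314087114}{12853347} \approx -24.436$)
$n = - \frac{1347987520064}{12853347}$ ($n = - \frac{314087114}{12853347} - 104850 = - \frac{1347987520064}{12853347} \approx -1.0487 \cdot 10^{5}$)
$\frac{\frac{469464}{-436013} + n}{-351926 - 54777} = \frac{\frac{469464}{-436013} - \frac{1347987520064}{12853347}}{-351926 - 54777} = \frac{469464 \left(- \frac{1}{436013}\right) - \frac{1347987520064}{12853347}}{-406703} = \left(- \frac{469464}{436013} - \frac{1347987520064}{12853347}\right) \left(- \frac{1}{406703}\right) = \left(- \frac{587746116769360840}{5604226385511}\right) \left(- \frac{1}{406703}\right) = \frac{587746116769360840}{2279255683666480233}$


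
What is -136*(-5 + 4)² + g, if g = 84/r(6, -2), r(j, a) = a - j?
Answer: -293/2 ≈ -146.50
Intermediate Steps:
g = -21/2 (g = 84/(-2 - 1*6) = 84/(-2 - 6) = 84/(-8) = 84*(-⅛) = -21/2 ≈ -10.500)
-136*(-5 + 4)² + g = -136*(-5 + 4)² - 21/2 = -136*(-1)² - 21/2 = -136*1 - 21/2 = -136 - 21/2 = -293/2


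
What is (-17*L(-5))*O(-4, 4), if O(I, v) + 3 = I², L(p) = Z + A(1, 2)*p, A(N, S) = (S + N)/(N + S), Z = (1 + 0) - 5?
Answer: 1989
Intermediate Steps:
Z = -4 (Z = 1 - 5 = -4)
A(N, S) = 1 (A(N, S) = (N + S)/(N + S) = 1)
L(p) = -4 + p (L(p) = -4 + 1*p = -4 + p)
O(I, v) = -3 + I²
(-17*L(-5))*O(-4, 4) = (-17*(-4 - 5))*(-3 + (-4)²) = (-17*(-9))*(-3 + 16) = 153*13 = 1989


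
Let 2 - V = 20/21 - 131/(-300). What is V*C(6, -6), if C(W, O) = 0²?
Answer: 0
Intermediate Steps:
C(W, O) = 0
V = 1283/2100 (V = 2 - (20/21 - 131/(-300)) = 2 - (20*(1/21) - 131*(-1/300)) = 2 - (20/21 + 131/300) = 2 - 1*2917/2100 = 2 - 2917/2100 = 1283/2100 ≈ 0.61095)
V*C(6, -6) = (1283/2100)*0 = 0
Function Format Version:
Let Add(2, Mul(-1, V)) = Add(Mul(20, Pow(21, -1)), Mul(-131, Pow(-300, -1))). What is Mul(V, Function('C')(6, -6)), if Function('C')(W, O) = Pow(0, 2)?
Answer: 0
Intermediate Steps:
Function('C')(W, O) = 0
V = Rational(1283, 2100) (V = Add(2, Mul(-1, Add(Mul(20, Pow(21, -1)), Mul(-131, Pow(-300, -1))))) = Add(2, Mul(-1, Add(Mul(20, Rational(1, 21)), Mul(-131, Rational(-1, 300))))) = Add(2, Mul(-1, Add(Rational(20, 21), Rational(131, 300)))) = Add(2, Mul(-1, Rational(2917, 2100))) = Add(2, Rational(-2917, 2100)) = Rational(1283, 2100) ≈ 0.61095)
Mul(V, Function('C')(6, -6)) = Mul(Rational(1283, 2100), 0) = 0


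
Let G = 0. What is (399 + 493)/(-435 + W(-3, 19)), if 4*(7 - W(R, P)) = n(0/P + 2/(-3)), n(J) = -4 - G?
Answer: -892/427 ≈ -2.0890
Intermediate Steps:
n(J) = -4 (n(J) = -4 - 1*0 = -4 + 0 = -4)
W(R, P) = 8 (W(R, P) = 7 - 1/4*(-4) = 7 + 1 = 8)
(399 + 493)/(-435 + W(-3, 19)) = (399 + 493)/(-435 + 8) = 892/(-427) = 892*(-1/427) = -892/427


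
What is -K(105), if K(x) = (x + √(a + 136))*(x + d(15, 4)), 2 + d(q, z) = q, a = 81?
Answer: -12390 - 118*√217 ≈ -14128.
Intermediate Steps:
d(q, z) = -2 + q
K(x) = (13 + x)*(x + √217) (K(x) = (x + √(81 + 136))*(x + (-2 + 15)) = (x + √217)*(x + 13) = (x + √217)*(13 + x) = (13 + x)*(x + √217))
-K(105) = -(105² + 13*105 + 13*√217 + 105*√217) = -(11025 + 1365 + 13*√217 + 105*√217) = -(12390 + 118*√217) = -12390 - 118*√217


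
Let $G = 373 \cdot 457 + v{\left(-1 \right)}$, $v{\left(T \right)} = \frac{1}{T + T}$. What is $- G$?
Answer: $- \frac{340921}{2} \approx -1.7046 \cdot 10^{5}$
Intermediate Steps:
$v{\left(T \right)} = \frac{1}{2 T}$
$G = \frac{340921}{2}$ ($G = 373 \cdot 457 + \frac{1}{2 \left(-1\right)} = 170461 + \frac{1}{2} \left(-1\right) = 170461 - \frac{1}{2} = \frac{340921}{2} \approx 1.7046 \cdot 10^{5}$)
$- G = \left(-1\right) \frac{340921}{2} = - \frac{340921}{2}$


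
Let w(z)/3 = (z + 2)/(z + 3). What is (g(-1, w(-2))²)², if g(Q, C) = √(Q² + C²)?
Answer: 1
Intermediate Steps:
w(z) = 3*(2 + z)/(3 + z) (w(z) = 3*((z + 2)/(z + 3)) = 3*((2 + z)/(3 + z)) = 3*(2 + z)/(3 + z))
g(Q, C) = √(C² + Q²)
(g(-1, w(-2))²)² = ((√((3*(2 - 2)/(3 - 2))² + (-1)²))²)² = ((√((3*0/1)² + 1))²)² = ((√((3*1*0)² + 1))²)² = ((√(0² + 1))²)² = ((√(0 + 1))²)² = ((√1)²)² = (1²)² = 1² = 1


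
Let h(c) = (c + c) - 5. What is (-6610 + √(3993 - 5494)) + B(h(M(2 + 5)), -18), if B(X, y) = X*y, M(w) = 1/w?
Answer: -45676/7 + I*√1501 ≈ -6525.1 + 38.743*I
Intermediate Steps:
h(c) = -5 + 2*c (h(c) = 2*c - 5 = -5 + 2*c)
(-6610 + √(3993 - 5494)) + B(h(M(2 + 5)), -18) = (-6610 + √(3993 - 5494)) + (-5 + 2/(2 + 5))*(-18) = (-6610 + √(-1501)) + (-5 + 2/7)*(-18) = (-6610 + I*√1501) + (-5 + 2*(⅐))*(-18) = (-6610 + I*√1501) + (-5 + 2/7)*(-18) = (-6610 + I*√1501) - 33/7*(-18) = (-6610 + I*√1501) + 594/7 = -45676/7 + I*√1501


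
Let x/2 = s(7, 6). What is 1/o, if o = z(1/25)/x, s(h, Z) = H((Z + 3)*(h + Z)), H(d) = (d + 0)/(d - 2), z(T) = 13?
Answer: 18/115 ≈ 0.15652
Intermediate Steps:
H(d) = d/(-2 + d)
s(h, Z) = (3 + Z)*(Z + h)/(-2 + (3 + Z)*(Z + h)) (s(h, Z) = ((Z + 3)*(h + Z))/(-2 + (Z + 3)*(h + Z)) = ((3 + Z)*(Z + h))/(-2 + (3 + Z)*(Z + h)) = (3 + Z)*(Z + h)/(-2 + (3 + Z)*(Z + h)))
x = 234/115 (x = 2*((6² + 3*6 + 3*7 + 6*7)/(-2 + 6² + 3*6 + 3*7 + 6*7)) = 2*((36 + 18 + 21 + 42)/(-2 + 36 + 18 + 21 + 42)) = 2*(117/115) = 234/115 ≈ 2.0348)
o = 115/18 (o = 13/(234/115) = 13*(115/234) = 115/18 ≈ 6.3889)
1/o = 1/(115/18) = 18/115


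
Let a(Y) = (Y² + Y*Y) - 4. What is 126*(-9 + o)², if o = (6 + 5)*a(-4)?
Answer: 11264526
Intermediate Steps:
a(Y) = -4 + 2*Y² (a(Y) = (Y² + Y²) - 4 = 2*Y² - 4 = -4 + 2*Y²)
o = 308 (o = (6 + 5)*(-4 + 2*(-4)²) = 11*(-4 + 2*16) = 11*(-4 + 32) = 11*28 = 308)
126*(-9 + o)² = 126*(-9 + 308)² = 126*299² = 126*89401 = 11264526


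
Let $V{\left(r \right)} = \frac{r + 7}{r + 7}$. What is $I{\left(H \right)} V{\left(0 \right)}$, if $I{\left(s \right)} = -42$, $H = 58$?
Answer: $-42$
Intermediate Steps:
$V{\left(r \right)} = 1$ ($V{\left(r \right)} = \frac{7 + r}{7 + r} = 1$)
$I{\left(H \right)} V{\left(0 \right)} = \left(-42\right) 1 = -42$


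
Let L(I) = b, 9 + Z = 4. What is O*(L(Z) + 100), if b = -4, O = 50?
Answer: 4800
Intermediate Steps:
Z = -5 (Z = -9 + 4 = -5)
L(I) = -4
O*(L(Z) + 100) = 50*(-4 + 100) = 50*96 = 4800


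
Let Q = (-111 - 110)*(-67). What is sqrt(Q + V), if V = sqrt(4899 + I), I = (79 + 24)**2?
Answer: sqrt(14807 + 2*sqrt(3877)) ≈ 122.19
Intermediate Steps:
I = 10609 (I = 103**2 = 10609)
Q = 14807 (Q = -221*(-67) = 14807)
V = 2*sqrt(3877) (V = sqrt(4899 + 10609) = sqrt(15508) = 2*sqrt(3877) ≈ 124.53)
sqrt(Q + V) = sqrt(14807 + 2*sqrt(3877))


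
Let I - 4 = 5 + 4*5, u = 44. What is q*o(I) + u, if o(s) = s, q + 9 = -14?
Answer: -623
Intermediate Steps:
q = -23 (q = -9 - 14 = -23)
I = 29 (I = 4 + (5 + 4*5) = 4 + (5 + 20) = 4 + 25 = 29)
q*o(I) + u = -23*29 + 44 = -667 + 44 = -623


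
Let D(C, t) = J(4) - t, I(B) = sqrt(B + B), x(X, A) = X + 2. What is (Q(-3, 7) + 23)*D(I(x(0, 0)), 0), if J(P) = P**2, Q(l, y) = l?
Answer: 320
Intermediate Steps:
x(X, A) = 2 + X
I(B) = sqrt(2)*sqrt(B) (I(B) = sqrt(2*B) = sqrt(2)*sqrt(B))
D(C, t) = 16 - t (D(C, t) = 4**2 - t = 16 - t)
(Q(-3, 7) + 23)*D(I(x(0, 0)), 0) = (-3 + 23)*(16 - 1*0) = 20*(16 + 0) = 20*16 = 320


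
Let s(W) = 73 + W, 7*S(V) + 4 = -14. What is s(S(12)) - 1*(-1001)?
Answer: 7500/7 ≈ 1071.4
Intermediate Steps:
S(V) = -18/7 (S(V) = -4/7 + (1/7)*(-14) = -4/7 - 2 = -18/7)
s(S(12)) - 1*(-1001) = (73 - 18/7) - 1*(-1001) = 493/7 + 1001 = 7500/7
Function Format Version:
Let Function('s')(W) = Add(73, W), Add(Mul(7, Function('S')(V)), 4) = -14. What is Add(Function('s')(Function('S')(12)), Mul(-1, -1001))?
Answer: Rational(7500, 7) ≈ 1071.4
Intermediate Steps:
Function('S')(V) = Rational(-18, 7) (Function('S')(V) = Add(Rational(-4, 7), Mul(Rational(1, 7), -14)) = Add(Rational(-4, 7), -2) = Rational(-18, 7))
Add(Function('s')(Function('S')(12)), Mul(-1, -1001)) = Add(Add(73, Rational(-18, 7)), Mul(-1, -1001)) = Add(Rational(493, 7), 1001) = Rational(7500, 7)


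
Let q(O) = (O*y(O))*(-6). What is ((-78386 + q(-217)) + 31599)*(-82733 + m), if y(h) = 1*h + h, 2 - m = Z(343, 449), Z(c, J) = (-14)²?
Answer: 50739299585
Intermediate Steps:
Z(c, J) = 196
m = -194 (m = 2 - 1*196 = 2 - 196 = -194)
y(h) = 2*h (y(h) = h + h = 2*h)
q(O) = -12*O² (q(O) = (O*(2*O))*(-6) = (2*O²)*(-6) = -12*O²)
((-78386 + q(-217)) + 31599)*(-82733 + m) = ((-78386 - 12*(-217)²) + 31599)*(-82733 - 194) = ((-78386 - 12*47089) + 31599)*(-82927) = ((-78386 - 565068) + 31599)*(-82927) = (-643454 + 31599)*(-82927) = -611855*(-82927) = 50739299585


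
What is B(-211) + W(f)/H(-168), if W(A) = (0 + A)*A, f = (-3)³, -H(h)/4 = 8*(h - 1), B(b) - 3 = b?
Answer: -1124135/5408 ≈ -207.87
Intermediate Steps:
B(b) = 3 + b
H(h) = 32 - 32*h (H(h) = -32*(h - 1) = -32*(-1 + h) = -4*(-8 + 8*h) = 32 - 32*h)
f = -27
W(A) = A² (W(A) = A*A = A²)
B(-211) + W(f)/H(-168) = (3 - 211) + (-27)²/(32 - 32*(-168)) = -208 + 729/(32 + 5376) = -208 + 729/5408 = -1124135/5408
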